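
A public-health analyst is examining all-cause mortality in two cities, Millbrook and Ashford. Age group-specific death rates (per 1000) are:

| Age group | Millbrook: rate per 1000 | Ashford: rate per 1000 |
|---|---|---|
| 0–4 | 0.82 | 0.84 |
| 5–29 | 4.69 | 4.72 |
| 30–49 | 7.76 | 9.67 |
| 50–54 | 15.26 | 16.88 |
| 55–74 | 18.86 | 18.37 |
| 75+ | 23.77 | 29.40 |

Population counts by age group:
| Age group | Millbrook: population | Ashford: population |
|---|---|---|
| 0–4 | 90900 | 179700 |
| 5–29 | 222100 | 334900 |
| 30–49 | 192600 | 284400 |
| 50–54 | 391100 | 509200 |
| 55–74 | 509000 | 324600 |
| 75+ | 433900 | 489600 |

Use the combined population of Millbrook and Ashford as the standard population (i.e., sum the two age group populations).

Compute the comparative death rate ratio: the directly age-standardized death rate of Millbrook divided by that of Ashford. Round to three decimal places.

Combined standard total = 3962000; weights = 0.0683, 0.1406, 0.1204, 0.2272, 0.2104, 0.2331.
Millbrook: 0.0683×0.82 + 0.1406×4.69 + 0.1204×7.76 + 0.2272×15.26 + 0.2104×18.86 + 0.2331×23.77 = 14.6258 per 1000.
Ashford: 0.0683×0.84 + 0.1406×4.72 + 0.1204×9.67 + 0.2272×16.88 + 0.2104×18.37 + 0.2331×29.40 = 16.4387 per 1000.
Ratio = 14.6258 ÷ 16.4387 = 0.88972.

0.890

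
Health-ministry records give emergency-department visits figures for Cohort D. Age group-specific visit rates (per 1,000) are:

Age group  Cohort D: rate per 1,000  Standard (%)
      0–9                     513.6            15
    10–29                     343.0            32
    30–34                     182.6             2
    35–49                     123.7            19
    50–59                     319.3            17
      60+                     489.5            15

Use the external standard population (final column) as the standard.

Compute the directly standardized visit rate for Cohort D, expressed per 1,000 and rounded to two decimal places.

Standard weights: 0.15, 0.32, 0.02, 0.19, 0.17, 0.15.
Standardized rate: 0.1500×513.6 + 0.3200×343.0 + 0.0200×182.6 + 0.1900×123.7 + 0.1700×319.3 + 0.1500×489.5 = 341.6610 per 1,000.

341.66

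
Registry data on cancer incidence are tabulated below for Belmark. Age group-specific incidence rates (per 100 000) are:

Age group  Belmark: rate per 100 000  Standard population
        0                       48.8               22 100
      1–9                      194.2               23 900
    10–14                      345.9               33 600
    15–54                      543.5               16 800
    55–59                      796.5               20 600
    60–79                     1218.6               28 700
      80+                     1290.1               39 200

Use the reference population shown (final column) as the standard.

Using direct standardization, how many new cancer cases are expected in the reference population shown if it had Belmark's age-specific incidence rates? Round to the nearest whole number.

Expected new cancer cases = Σ (standard pop × age-specific rate ÷ 100 000)
= 22 100×48.8/100 000 + 23 900×194.2/100 000 + 33 600×345.9/100 000 + 16 800×543.5/100 000 + 20 600×796.5/100 000 + 28 700×1218.6/100 000 + 39 200×1290.1/100 000
= 10.78 + 46.41 + 116.22 + 91.31 + 164.08 + 349.74 + 505.72 = 1284.27.

1284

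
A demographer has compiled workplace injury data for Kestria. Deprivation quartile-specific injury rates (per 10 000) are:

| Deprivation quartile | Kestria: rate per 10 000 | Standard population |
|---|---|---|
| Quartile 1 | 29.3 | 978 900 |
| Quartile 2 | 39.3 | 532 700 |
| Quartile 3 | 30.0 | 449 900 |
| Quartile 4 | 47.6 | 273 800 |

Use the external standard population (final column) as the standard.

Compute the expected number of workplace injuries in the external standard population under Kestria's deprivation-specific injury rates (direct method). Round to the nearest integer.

7615

Expected workplace injuries = Σ (standard pop × deprivation-specific rate ÷ 10 000)
= 978 900×29.3/10 000 + 532 700×39.3/10 000 + 449 900×30.0/10 000 + 273 800×47.6/10 000
= 2868.18 + 2093.51 + 1349.70 + 1303.29 = 7614.68.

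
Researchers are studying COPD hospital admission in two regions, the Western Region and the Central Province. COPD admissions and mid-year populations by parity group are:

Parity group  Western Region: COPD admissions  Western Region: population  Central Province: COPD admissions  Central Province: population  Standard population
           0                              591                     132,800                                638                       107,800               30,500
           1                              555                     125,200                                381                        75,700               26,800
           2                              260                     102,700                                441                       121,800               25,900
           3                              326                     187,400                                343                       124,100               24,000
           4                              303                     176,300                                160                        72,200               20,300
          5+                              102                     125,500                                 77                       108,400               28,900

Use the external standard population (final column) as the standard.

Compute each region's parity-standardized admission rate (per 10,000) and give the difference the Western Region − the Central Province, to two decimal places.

Parity-specific rates per 10,000 for the Western Region: 44.50, 44.33, 25.32, 17.40, 17.19, 8.13.
For the Central Province: 59.18, 50.33, 36.21, 27.64, 22.16, 7.10.
Standard total = 156,400; weights = 0.1950, 0.1714, 0.1656, 0.1535, 0.1298, 0.1848.
The Western Region: 0.1950×44.50 + 0.1714×44.33 + 0.1656×25.32 + 0.1535×17.40 + 0.1298×17.19 + 0.1848×8.13 = 26.8691 per 10,000.
The Central Province: 0.1950×59.18 + 0.1714×50.33 + 0.1656×36.21 + 0.1535×27.64 + 0.1298×22.16 + 0.1848×7.10 = 34.5920 per 10,000.
Difference = 26.8691 − 34.5920 = -7.7229.

-7.72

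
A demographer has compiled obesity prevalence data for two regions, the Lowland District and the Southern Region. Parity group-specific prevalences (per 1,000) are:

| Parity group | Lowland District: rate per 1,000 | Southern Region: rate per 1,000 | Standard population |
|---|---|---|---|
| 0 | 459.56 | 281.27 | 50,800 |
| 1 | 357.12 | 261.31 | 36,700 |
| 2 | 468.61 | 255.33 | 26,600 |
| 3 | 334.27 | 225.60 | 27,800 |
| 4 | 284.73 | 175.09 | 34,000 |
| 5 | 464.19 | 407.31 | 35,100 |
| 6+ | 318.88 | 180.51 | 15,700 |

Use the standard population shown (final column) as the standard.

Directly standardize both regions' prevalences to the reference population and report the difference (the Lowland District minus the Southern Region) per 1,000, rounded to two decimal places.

128.65

Standard total = 226,700; weights = 0.2241, 0.1619, 0.1173, 0.1226, 0.1500, 0.1548, 0.0693.
The Lowland District: 0.2241×459.56 + 0.1619×357.12 + 0.1173×468.61 + 0.1226×334.27 + 0.1500×284.73 + 0.1548×464.19 + 0.0693×318.88 = 393.4274 per 1,000.
The Southern Region: 0.2241×281.27 + 0.1619×261.31 + 0.1173×255.33 + 0.1226×225.60 + 0.1500×175.09 + 0.1548×407.31 + 0.0693×180.51 = 264.7803 per 1,000.
Difference = 393.4274 − 264.7803 = 128.6471.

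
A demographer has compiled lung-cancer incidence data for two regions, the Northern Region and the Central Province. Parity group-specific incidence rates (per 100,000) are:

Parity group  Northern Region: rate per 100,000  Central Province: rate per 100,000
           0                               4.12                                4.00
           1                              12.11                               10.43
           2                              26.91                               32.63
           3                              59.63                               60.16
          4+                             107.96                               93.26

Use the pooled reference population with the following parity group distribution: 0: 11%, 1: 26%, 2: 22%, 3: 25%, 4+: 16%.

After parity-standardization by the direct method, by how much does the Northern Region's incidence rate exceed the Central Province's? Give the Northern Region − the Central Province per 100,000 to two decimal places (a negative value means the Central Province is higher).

Standard weights: 0.11, 0.26, 0.22, 0.25, 0.16.
The Northern Region: 0.1100×4.12 + 0.2600×12.11 + 0.2200×26.91 + 0.2500×59.63 + 0.1600×107.96 = 41.7031 per 100,000.
The Central Province: 0.1100×4.00 + 0.2600×10.43 + 0.2200×32.63 + 0.2500×60.16 + 0.1600×93.26 = 40.2920 per 100,000.
Difference = 41.7031 − 40.2920 = 1.4111.

1.41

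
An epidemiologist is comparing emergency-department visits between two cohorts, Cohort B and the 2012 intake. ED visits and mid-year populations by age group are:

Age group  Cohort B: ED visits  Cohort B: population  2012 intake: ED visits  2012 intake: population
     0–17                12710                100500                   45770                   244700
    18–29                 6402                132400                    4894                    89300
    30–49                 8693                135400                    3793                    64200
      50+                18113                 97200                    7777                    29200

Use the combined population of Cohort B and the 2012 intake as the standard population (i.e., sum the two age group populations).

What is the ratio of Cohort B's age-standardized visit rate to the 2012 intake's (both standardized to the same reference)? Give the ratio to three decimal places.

Age-specific rates per 1000 for Cohort B: 126.468, 48.353, 64.202, 186.348.
For the 2012 intake: 187.045, 54.804, 59.081, 266.336.
Combined standard total = 892900; weights = 0.3866, 0.2483, 0.2235, 0.1416.
Cohort B: 0.3866×126.468 + 0.2483×48.353 + 0.2235×64.202 + 0.1416×186.348 = 101.6304 per 1000.
The 2012 intake: 0.3866×187.045 + 0.2483×54.804 + 0.2235×59.081 + 0.1416×266.336 = 136.8300 per 1000.
Ratio = 101.6304 ÷ 136.8300 = 0.74275.

0.743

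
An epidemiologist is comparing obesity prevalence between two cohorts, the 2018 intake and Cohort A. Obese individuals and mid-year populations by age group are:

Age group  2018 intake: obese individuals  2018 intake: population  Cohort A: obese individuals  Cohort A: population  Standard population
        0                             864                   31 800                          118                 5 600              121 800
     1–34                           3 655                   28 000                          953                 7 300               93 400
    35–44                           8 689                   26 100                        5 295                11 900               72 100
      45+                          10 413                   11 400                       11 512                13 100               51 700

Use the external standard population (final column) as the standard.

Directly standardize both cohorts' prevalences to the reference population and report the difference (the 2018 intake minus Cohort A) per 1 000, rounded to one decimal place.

Age-specific rates per 1 000 for the 2018 intake: 27.170, 130.536, 332.912, 913.421.
For Cohort A: 21.071, 130.548, 444.958, 878.779.
Standard total = 339 000; weights = 0.3593, 0.2755, 0.2127, 0.1525.
The 2018 intake: 0.3593×27.170 + 0.2755×130.536 + 0.2127×332.912 + 0.1525×913.421 = 255.8352 per 1 000.
Cohort A: 0.3593×21.071 + 0.2755×130.548 + 0.2127×444.958 + 0.1525×878.779 = 272.1947 per 1 000.
Difference = 255.8352 − 272.1947 = -16.3595.

-16.4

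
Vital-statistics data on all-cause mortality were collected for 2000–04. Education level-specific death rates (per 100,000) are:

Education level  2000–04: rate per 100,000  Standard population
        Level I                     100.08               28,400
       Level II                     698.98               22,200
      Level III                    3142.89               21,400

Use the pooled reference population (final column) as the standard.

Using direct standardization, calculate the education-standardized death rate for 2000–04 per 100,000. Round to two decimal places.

Standard total = 72,000; weights = 0.3944, 0.3083, 0.2972.
Standardized rate: 0.3944×100.08 + 0.3083×698.98 + 0.2972×3142.89 = 1189.1316 per 100,000.

1189.13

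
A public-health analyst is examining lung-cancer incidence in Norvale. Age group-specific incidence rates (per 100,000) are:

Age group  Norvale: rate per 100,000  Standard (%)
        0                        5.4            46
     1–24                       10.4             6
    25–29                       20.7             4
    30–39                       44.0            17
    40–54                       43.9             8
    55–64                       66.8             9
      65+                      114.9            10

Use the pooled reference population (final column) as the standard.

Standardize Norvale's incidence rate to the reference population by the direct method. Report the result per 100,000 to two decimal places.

Standard weights: 0.46, 0.06, 0.04, 0.17, 0.08, 0.09, 0.10.
Standardized rate: 0.4600×5.4 + 0.0600×10.4 + 0.0400×20.7 + 0.1700×44.0 + 0.0800×43.9 + 0.0900×66.8 + 0.1000×114.9 = 32.4300 per 100,000.

32.43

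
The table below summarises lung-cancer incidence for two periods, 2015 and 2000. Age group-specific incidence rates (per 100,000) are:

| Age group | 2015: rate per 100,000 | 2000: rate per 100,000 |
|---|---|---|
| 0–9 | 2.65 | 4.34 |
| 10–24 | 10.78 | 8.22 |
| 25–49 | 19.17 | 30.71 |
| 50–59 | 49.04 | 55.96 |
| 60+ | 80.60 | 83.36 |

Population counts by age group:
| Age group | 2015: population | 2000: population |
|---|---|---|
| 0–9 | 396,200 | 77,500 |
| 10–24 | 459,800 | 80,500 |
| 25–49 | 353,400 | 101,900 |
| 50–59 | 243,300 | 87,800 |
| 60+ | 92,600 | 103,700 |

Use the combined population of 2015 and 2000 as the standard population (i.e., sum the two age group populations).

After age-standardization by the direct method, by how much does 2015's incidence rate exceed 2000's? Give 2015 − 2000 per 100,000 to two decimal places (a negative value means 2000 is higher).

-3.76

Combined standard total = 1,996,700; weights = 0.2372, 0.2706, 0.2280, 0.1658, 0.0983.
2015: 0.2372×2.65 + 0.2706×10.78 + 0.2280×19.17 + 0.1658×49.04 + 0.0983×80.60 = 23.9729 per 100,000.
2000: 0.2372×4.34 + 0.2706×8.22 + 0.2280×30.71 + 0.1658×55.96 + 0.0983×83.36 = 27.7314 per 100,000.
Difference = 23.9729 − 27.7314 = -3.7585.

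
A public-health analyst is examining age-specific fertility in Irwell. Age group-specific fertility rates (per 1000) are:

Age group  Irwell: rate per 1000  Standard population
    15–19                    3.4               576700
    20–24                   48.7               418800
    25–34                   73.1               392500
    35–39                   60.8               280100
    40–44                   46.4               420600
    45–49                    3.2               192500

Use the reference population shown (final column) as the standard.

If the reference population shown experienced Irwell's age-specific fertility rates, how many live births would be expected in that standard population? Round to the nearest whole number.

88210

Expected live births = Σ (standard pop × age-specific rate ÷ 1000)
= 576700×3.4/1000 + 418800×48.7/1000 + 392500×73.1/1000 + 280100×60.8/1000 + 420600×46.4/1000 + 192500×3.2/1000
= 1960.78 + 20395.56 + 28691.75 + 17030.08 + 19515.84 + 616.00 = 88210.01.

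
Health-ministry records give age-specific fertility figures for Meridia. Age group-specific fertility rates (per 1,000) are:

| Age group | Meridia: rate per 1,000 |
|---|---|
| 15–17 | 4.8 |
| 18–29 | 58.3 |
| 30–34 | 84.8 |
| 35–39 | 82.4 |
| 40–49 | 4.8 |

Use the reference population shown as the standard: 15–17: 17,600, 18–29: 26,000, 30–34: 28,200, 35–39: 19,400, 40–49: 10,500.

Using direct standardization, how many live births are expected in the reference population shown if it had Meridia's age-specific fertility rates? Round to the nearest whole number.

5641

Expected live births = Σ (standard pop × age-specific rate ÷ 1,000)
= 17,600×4.8/1,000 + 26,000×58.3/1,000 + 28,200×84.8/1,000 + 19,400×82.4/1,000 + 10,500×4.8/1,000
= 84.48 + 1515.80 + 2391.36 + 1598.56 + 50.40 = 5640.60.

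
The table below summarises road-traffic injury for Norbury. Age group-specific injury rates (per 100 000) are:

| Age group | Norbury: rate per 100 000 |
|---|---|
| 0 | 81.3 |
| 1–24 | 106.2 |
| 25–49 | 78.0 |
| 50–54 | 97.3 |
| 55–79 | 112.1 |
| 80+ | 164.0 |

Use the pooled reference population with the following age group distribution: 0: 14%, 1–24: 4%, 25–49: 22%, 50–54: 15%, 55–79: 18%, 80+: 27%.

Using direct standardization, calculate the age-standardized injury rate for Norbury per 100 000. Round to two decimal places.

111.84

Standard weights: 0.14, 0.04, 0.22, 0.15, 0.18, 0.27.
Standardized rate: 0.1400×81.3 + 0.0400×106.2 + 0.2200×78.0 + 0.1500×97.3 + 0.1800×112.1 + 0.2700×164.0 = 111.8430 per 100 000.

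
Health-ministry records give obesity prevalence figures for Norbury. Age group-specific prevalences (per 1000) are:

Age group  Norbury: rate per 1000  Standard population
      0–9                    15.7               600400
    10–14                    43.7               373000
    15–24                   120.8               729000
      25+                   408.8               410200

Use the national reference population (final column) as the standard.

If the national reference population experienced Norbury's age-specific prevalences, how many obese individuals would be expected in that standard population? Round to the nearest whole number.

281479

Expected obese individuals = Σ (standard pop × age-specific rate ÷ 1000)
= 600400×15.7/1000 + 373000×43.7/1000 + 729000×120.8/1000 + 410200×408.8/1000
= 9426.28 + 16300.10 + 88063.20 + 167689.76 = 281479.34.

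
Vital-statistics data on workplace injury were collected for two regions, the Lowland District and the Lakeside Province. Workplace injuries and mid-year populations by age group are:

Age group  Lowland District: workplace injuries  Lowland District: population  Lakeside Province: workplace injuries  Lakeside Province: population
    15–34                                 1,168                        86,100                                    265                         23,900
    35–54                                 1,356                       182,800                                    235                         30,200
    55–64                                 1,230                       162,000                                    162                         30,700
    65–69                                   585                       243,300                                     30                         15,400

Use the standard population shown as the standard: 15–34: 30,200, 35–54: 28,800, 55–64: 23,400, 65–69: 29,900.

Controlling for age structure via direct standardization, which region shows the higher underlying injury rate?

Lowland District

Age-specific rates per 10,000 for the Lowland District: 135.66, 74.18, 75.93, 24.04.
For the Lakeside Province: 110.88, 77.81, 52.77, 19.48.
Standard total = 112,300; weights = 0.2689, 0.2565, 0.2084, 0.2663.
The Lowland District: 0.2689×135.66 + 0.2565×74.18 + 0.2084×75.93 + 0.2663×24.04 = 77.7273 per 10,000.
The Lakeside Province: 0.2689×110.88 + 0.2565×77.81 + 0.2084×52.77 + 0.2663×19.48 = 65.9559 per 10,000.
The crude rates (64.36 vs 69.06) would put the Lakeside Province higher, but that reflects its age composition; once standardized to a common age structure, the Lowland District has the higher underlying rate.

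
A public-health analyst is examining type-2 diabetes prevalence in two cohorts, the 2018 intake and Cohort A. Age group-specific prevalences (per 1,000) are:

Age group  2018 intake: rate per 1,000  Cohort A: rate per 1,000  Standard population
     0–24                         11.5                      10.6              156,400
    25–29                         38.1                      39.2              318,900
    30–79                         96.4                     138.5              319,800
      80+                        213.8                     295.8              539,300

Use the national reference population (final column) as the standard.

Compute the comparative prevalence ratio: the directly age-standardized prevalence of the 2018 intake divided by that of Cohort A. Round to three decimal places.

Standard total = 1,334,400; weights = 0.1172, 0.2390, 0.2397, 0.4042.
The 2018 intake: 0.1172×11.5 + 0.2390×38.1 + 0.2397×96.4 + 0.4042×213.8 = 119.9638 per 1,000.
Cohort A: 0.1172×10.6 + 0.2390×39.2 + 0.2397×138.5 + 0.4042×295.8 = 163.3513 per 1,000.
Ratio = 119.9638 ÷ 163.3513 = 0.73439.

0.734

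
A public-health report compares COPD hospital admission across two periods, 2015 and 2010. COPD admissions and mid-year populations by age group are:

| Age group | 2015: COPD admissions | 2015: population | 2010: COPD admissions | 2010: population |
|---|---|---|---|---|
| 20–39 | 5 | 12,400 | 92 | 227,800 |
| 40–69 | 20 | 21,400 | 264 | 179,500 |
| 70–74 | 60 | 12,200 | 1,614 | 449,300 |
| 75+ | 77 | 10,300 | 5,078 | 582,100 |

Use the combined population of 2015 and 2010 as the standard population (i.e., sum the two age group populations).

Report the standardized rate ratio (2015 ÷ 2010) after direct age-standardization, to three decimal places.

Age-specific rates per 10,000 for 2015: 4.03, 9.35, 49.18, 74.76.
For 2010: 4.04, 14.71, 35.92, 87.24.
Combined standard total = 1,495,000; weights = 0.1607, 0.1344, 0.3087, 0.3963.
2015: 0.1607×4.03 + 0.1344×9.35 + 0.3087×49.18 + 0.3963×74.76 = 46.7084 per 10,000.
2010: 0.1607×4.04 + 0.1344×14.71 + 0.3087×35.92 + 0.3963×87.24 = 48.2820 per 10,000.
Ratio = 46.7084 ÷ 48.2820 = 0.96741.

0.967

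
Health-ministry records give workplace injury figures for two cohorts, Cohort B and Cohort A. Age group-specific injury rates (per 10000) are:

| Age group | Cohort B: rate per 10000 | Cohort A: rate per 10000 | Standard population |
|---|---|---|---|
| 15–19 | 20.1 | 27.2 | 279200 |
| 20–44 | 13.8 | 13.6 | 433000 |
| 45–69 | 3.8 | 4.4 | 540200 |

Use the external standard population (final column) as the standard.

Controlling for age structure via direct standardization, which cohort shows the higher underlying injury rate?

Cohort A

Standard total = 1252400; weights = 0.2229, 0.3457, 0.4313.
Cohort B: 0.2229×20.1 + 0.3457×13.8 + 0.4313×3.8 = 10.8912 per 10000.
Cohort A: 0.2229×27.2 + 0.3457×13.6 + 0.4313×4.4 = 12.6636 per 10000.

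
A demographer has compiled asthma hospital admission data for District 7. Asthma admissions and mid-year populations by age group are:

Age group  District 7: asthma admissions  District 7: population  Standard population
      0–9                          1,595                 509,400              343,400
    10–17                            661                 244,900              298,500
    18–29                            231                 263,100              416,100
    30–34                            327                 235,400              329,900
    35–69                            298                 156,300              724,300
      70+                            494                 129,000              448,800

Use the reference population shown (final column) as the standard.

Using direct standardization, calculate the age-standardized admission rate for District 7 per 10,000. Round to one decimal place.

Age-specific rates per 10,000 for District 7: 31.31, 26.99, 8.78, 13.89, 19.07, 38.29.
Standard total = 2,561,000; weights = 0.1341, 0.1166, 0.1625, 0.1288, 0.2828, 0.1752.
Standardized rate: 0.1341×31.31 + 0.1166×26.99 + 0.1625×8.78 + 0.1288×13.89 + 0.2828×19.07 + 0.1752×38.29 = 22.6635 per 10,000.

22.7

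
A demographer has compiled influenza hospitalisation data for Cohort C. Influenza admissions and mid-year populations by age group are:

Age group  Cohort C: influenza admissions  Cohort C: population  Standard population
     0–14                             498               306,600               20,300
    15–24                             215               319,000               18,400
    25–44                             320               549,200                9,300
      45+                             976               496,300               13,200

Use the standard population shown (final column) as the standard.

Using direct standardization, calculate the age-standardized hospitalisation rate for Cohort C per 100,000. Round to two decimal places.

125.41

Age-specific rates per 100,000 for Cohort C: 162.43, 67.40, 58.27, 196.66.
Standard total = 61,200; weights = 0.3317, 0.3007, 0.1520, 0.2157.
Standardized rate: 0.3317×162.43 + 0.3007×67.40 + 0.1520×58.27 + 0.2157×196.66 = 125.4104 per 100,000.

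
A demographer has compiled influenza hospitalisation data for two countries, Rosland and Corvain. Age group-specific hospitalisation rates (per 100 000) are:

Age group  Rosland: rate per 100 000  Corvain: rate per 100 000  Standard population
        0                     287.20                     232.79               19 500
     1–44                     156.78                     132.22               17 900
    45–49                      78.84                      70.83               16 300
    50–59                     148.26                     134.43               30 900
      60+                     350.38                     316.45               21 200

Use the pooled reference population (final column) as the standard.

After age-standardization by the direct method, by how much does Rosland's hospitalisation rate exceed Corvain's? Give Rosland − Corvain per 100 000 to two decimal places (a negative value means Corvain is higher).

26.26

Standard total = 105 800; weights = 0.1843, 0.1692, 0.1541, 0.2921, 0.2004.
Rosland: 0.1843×287.20 + 0.1692×156.78 + 0.1541×78.84 + 0.2921×148.26 + 0.2004×350.38 = 205.1148 per 100 000.
Corvain: 0.1843×232.79 + 0.1692×132.22 + 0.1541×70.83 + 0.2921×134.43 + 0.2004×316.45 = 178.8592 per 100 000.
Difference = 205.1148 − 178.8592 = 26.2556.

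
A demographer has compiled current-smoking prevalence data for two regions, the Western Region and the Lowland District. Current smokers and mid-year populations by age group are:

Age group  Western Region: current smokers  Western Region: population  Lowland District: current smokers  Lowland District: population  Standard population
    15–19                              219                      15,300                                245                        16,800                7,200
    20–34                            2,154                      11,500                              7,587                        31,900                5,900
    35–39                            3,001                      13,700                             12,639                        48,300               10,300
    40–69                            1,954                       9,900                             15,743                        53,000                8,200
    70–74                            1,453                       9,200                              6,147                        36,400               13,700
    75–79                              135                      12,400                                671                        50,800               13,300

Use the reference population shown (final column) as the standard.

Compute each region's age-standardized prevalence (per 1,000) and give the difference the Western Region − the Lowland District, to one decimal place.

-29.6

Age-specific rates per 1,000 for the Western Region: 14.314, 187.304, 219.051, 197.374, 157.935, 10.887.
For the Lowland District: 14.583, 237.837, 261.677, 297.038, 168.874, 13.209.
Standard total = 58,600; weights = 0.1229, 0.1007, 0.1758, 0.1399, 0.2338, 0.2270.
The Western Region: 0.1229×14.314 + 0.1007×187.304 + 0.1758×219.051 + 0.1399×197.374 + 0.2338×157.935 + 0.2270×10.887 = 126.1323 per 1,000.
The Lowland District: 0.1229×14.583 + 0.1007×237.837 + 0.1758×261.677 + 0.1399×297.038 + 0.2338×168.874 + 0.2270×13.209 = 155.7759 per 1,000.
Difference = 126.1323 − 155.7759 = -29.6436.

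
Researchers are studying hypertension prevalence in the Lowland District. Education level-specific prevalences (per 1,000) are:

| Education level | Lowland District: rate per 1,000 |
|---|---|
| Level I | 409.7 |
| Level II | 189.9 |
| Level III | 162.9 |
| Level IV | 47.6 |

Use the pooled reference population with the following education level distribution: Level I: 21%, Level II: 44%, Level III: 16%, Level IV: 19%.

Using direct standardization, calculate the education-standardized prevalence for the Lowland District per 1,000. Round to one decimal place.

Standard weights: 0.21, 0.44, 0.16, 0.19.
Standardized rate: 0.2100×409.7 + 0.4400×189.9 + 0.1600×162.9 + 0.1900×47.6 = 204.7010 per 1,000.

204.7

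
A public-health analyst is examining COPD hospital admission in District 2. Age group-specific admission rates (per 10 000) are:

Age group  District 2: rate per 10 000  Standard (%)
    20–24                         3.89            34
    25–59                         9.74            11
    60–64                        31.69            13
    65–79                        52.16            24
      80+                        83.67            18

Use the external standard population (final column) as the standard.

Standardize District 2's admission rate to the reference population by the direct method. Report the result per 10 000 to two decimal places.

Standard weights: 0.34, 0.11, 0.13, 0.24, 0.18.
Standardized rate: 0.3400×3.89 + 0.1100×9.74 + 0.1300×31.69 + 0.2400×52.16 + 0.1800×83.67 = 34.0927 per 10 000.

34.09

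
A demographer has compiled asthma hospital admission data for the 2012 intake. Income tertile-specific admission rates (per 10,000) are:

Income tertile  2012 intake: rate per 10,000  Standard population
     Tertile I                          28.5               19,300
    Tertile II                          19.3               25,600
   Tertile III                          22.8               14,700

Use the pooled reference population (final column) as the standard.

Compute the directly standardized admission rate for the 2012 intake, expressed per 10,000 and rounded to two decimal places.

Standard total = 59,600; weights = 0.3238, 0.4295, 0.2466.
Standardized rate: 0.3238×28.5 + 0.4295×19.3 + 0.2466×22.8 = 23.1424 per 10,000.

23.14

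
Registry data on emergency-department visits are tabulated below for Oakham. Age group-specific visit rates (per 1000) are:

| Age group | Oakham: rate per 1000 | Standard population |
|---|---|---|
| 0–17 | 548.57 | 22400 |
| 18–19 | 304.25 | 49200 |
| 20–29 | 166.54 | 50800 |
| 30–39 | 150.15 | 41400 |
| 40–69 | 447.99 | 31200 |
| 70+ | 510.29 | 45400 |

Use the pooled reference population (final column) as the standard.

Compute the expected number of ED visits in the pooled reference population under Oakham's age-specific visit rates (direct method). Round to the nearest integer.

79078

Expected ED visits = Σ (standard pop × age-specific rate ÷ 1000)
= 22400×548.57/1000 + 49200×304.25/1000 + 50800×166.54/1000 + 41400×150.15/1000 + 31200×447.99/1000 + 45400×510.29/1000
= 12287.97 + 14969.10 + 8460.23 + 6216.21 + 13977.29 + 23167.17 = 79077.96.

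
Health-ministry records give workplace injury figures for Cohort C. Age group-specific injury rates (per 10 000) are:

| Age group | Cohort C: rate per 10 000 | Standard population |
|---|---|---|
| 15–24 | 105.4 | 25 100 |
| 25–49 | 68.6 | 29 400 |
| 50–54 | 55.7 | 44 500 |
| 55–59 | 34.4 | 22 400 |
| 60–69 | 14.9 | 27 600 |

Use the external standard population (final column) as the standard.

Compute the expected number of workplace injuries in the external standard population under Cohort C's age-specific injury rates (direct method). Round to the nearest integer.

Expected workplace injuries = Σ (standard pop × age-specific rate ÷ 10 000)
= 25 100×105.4/10 000 + 29 400×68.6/10 000 + 44 500×55.7/10 000 + 22 400×34.4/10 000 + 27 600×14.9/10 000
= 264.55 + 201.68 + 247.87 + 77.06 + 41.12 = 832.28.

832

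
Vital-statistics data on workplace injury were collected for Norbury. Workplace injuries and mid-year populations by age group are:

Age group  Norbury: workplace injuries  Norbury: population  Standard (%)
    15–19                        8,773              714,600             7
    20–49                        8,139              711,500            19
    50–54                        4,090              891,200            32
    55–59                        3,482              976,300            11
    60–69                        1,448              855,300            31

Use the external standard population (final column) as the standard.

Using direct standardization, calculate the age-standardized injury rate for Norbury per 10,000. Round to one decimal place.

54.2

Age-specific rates per 10,000 for Norbury: 122.77, 114.39, 45.89, 35.67, 16.93.
Standard weights: 0.07, 0.19, 0.32, 0.11, 0.31.
Standardized rate: 0.0700×122.77 + 0.1900×114.39 + 0.3200×45.89 + 0.1100×35.67 + 0.3100×16.93 = 54.1855 per 10,000.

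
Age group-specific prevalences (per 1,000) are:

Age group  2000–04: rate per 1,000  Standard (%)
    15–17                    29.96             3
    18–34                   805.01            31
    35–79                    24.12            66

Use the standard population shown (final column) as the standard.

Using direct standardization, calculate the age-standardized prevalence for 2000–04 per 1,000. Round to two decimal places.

266.37

Standard weights: 0.03, 0.31, 0.66.
Standardized rate: 0.0300×29.96 + 0.3100×805.01 + 0.6600×24.12 = 266.3711 per 1,000.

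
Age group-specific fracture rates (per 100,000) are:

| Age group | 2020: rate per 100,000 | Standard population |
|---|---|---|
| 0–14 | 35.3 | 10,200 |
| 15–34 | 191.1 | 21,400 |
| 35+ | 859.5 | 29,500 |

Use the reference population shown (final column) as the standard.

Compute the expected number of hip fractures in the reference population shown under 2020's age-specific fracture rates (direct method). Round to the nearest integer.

Expected hip fractures = Σ (standard pop × age-specific rate ÷ 100,000)
= 10,200×35.3/100,000 + 21,400×191.1/100,000 + 29,500×859.5/100,000
= 3.60 + 40.90 + 253.55 = 298.05.

298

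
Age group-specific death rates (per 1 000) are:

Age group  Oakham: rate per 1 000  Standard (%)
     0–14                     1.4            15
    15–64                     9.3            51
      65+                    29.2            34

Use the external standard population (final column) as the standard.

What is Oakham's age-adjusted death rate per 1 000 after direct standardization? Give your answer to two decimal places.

Standard weights: 0.15, 0.51, 0.34.
Standardized rate: 0.1500×1.4 + 0.5100×9.3 + 0.3400×29.2 = 14.8810 per 1 000.

14.88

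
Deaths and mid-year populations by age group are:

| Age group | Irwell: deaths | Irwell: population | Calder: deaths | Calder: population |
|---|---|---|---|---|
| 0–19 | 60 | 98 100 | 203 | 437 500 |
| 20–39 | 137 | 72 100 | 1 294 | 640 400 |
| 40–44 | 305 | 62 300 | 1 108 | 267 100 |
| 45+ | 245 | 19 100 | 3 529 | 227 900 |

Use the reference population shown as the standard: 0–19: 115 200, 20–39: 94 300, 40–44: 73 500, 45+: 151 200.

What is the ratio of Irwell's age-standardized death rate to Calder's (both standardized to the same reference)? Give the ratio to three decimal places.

Age-specific rates per 100 000 for Irwell: 61.16, 190.01, 489.57, 1282.72.
For Calder: 46.40, 202.06, 414.83, 1548.49.
Standard total = 434 200; weights = 0.2653, 0.2172, 0.1693, 0.3482.
Irwell: 0.2653×61.16 + 0.2172×190.01 + 0.1693×489.57 + 0.3482×1282.72 = 587.0451 per 100 000.
Calder: 0.2653×46.40 + 0.2172×202.06 + 0.1693×414.83 + 0.3482×1548.49 = 665.6390 per 100 000.
Ratio = 587.0451 ÷ 665.6390 = 0.88193.

0.882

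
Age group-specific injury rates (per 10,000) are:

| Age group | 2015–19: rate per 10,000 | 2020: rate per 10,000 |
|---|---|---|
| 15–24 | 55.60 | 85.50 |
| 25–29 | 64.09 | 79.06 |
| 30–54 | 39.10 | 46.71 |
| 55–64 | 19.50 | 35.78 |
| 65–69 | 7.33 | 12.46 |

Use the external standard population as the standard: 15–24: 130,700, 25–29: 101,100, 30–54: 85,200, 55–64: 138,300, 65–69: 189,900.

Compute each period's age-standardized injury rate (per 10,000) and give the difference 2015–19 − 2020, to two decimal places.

Standard total = 645,200; weights = 0.2026, 0.1567, 0.1321, 0.2144, 0.2943.
2015–19: 0.2026×55.60 + 0.1567×64.09 + 0.1321×39.10 + 0.2144×19.50 + 0.2943×7.33 = 32.8062 per 10,000.
2020: 0.2026×85.50 + 0.1567×79.06 + 0.1321×46.71 + 0.2144×35.78 + 0.2943×12.46 = 47.2133 per 10,000.
Difference = 32.8062 − 47.2133 = -14.4071.

-14.41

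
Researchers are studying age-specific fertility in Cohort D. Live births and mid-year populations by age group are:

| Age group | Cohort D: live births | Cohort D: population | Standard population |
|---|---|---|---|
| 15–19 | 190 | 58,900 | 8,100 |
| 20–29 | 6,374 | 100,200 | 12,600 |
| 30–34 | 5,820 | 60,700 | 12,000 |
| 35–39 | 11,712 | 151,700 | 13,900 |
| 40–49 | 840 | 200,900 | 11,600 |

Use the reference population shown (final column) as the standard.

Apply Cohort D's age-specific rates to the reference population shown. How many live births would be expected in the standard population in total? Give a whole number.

3100

Age-specific rates per 1,000 for Cohort D: 3.226, 63.613, 95.881, 77.205, 4.181.
Expected live births = Σ (standard pop × age-specific rate ÷ 1,000)
= 8,100×3.226/1,000 + 12,600×63.613/1,000 + 12,000×95.881/1,000 + 13,900×77.205/1,000 + 11,600×4.181/1,000
= 26.13 + 801.52 + 1150.58 + 1073.15 + 48.50 = 3099.88.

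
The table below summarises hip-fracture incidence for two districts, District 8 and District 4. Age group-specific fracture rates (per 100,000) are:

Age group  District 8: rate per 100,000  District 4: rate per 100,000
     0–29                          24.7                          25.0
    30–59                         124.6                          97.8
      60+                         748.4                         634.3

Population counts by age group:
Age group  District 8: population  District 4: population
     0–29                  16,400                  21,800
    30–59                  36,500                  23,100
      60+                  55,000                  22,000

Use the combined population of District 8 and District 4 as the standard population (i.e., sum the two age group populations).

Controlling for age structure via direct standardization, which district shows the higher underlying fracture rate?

Combined standard total = 174,800; weights = 0.2185, 0.3410, 0.4405.
District 8: 0.2185×24.7 + 0.3410×124.6 + 0.4405×748.4 = 377.5543 per 100,000.
District 4: 0.2185×25.0 + 0.3410×97.8 + 0.4405×634.3 = 318.2207 per 100,000.

District 8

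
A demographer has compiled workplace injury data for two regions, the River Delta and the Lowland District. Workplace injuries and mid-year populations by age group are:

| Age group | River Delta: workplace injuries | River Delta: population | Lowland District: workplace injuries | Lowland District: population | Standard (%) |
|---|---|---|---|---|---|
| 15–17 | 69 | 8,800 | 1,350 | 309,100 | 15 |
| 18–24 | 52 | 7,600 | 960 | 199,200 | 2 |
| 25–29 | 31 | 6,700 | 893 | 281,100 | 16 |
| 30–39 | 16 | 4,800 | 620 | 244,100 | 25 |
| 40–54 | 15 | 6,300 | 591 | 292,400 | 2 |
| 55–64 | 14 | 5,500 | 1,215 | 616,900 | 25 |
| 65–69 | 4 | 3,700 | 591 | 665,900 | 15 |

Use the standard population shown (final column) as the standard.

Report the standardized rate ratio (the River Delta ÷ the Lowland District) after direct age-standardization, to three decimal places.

Age-specific rates per 10,000 for the River Delta: 78.41, 68.42, 46.27, 33.33, 23.81, 25.45, 10.81.
For the Lowland District: 43.68, 48.19, 31.77, 25.40, 20.21, 19.70, 8.88.
Standard weights: 0.15, 0.02, 0.16, 0.25, 0.02, 0.25, 0.15.
The River Delta: 0.1500×78.41 + 0.0200×68.42 + 0.1600×46.27 + 0.2500×33.33 + 0.0200×23.81 + 0.2500×25.45 + 0.1500×10.81 = 37.3276 per 10,000.
The Lowland District: 0.1500×43.68 + 0.0200×48.19 + 0.1600×31.77 + 0.2500×25.40 + 0.0200×20.21 + 0.2500×19.70 + 0.1500×8.88 = 25.6072 per 10,000.
Ratio = 37.3276 ÷ 25.6072 = 1.45770.

1.458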